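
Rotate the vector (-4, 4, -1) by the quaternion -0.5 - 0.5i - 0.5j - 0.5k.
(-1, -4, 4)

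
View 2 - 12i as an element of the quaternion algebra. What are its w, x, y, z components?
2 - 12i + 0j + 0k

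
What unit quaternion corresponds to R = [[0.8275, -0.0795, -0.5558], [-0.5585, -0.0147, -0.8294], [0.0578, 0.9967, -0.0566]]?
0.6626 + 0.689i - 0.2315j - 0.1807k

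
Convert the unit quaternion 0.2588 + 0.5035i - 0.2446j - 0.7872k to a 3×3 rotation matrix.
[[-0.359, 0.1611, -0.9193], [-0.6538, -0.7464, 0.1245], [-0.6661, 0.6457, 0.3733]]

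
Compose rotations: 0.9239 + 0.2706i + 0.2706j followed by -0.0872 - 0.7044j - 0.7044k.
0.11 + 0.167i - 0.865j - 0.4602k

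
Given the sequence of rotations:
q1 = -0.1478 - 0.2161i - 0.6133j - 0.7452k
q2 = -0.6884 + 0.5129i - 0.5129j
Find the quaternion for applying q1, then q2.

q2 · q1 = -0.102 + 0.4552i + 0.8802j + 0.0876k
-0.102 + 0.4552i + 0.8802j + 0.0876k


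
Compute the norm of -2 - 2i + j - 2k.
√13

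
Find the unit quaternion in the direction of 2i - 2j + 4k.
0.4082i - 0.4082j + 0.8165k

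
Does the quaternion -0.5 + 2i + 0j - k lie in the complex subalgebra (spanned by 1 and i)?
No. The quaternion -0.5 + 2i - k has j-coefficient y = 0 and k-coefficient z = -1, not both zero, so it does not lie in the complex subalgebra spanned by 1 and i.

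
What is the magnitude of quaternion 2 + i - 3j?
√14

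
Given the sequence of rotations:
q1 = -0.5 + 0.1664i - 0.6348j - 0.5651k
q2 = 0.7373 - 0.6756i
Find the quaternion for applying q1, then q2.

q2 · q1 = -0.2562 + 0.4605i - 0.8498j + 0.0122k
-0.2562 + 0.4605i - 0.8498j + 0.0122k


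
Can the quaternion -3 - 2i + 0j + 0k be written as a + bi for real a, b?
Yes. The quaternion -3 - 2i has j- and k-coefficients y = z = 0, so it lies in the complex subalgebra spanned by 1 and i.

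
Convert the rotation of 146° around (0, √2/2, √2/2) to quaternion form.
0.2924 + 0.6762j + 0.6762k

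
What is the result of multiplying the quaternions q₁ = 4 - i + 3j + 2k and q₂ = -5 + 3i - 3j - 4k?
11i - 25j - 32k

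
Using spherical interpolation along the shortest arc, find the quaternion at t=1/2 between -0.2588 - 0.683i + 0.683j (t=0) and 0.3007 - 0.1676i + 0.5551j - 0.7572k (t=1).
0.0249 - 0.5055i + 0.7358j - 0.45k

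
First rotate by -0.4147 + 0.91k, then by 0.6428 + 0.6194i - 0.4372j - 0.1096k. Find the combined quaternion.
-0.1668 - 0.6547i - 0.3823j + 0.6304k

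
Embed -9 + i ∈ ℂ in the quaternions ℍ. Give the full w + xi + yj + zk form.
-9 + i + 0j + 0k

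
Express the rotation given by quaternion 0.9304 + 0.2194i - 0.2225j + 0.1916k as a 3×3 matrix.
[[0.8276, -0.4542, -0.33], [0.2589, 0.8303, -0.4935], [0.4981, 0.323, 0.8047]]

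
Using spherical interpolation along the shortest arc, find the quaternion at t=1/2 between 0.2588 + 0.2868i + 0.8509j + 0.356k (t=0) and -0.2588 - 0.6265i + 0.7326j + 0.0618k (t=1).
-0.2031i + 0.9468j + 0.2498k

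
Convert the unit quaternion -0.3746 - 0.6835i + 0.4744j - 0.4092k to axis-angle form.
axis = (-0.7372, 0.5117, -0.4413), θ = 224°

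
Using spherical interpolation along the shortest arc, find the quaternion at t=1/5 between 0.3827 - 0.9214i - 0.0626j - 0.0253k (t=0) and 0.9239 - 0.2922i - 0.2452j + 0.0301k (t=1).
0.5312 - 0.8401i - 0.1083j - 0.0144k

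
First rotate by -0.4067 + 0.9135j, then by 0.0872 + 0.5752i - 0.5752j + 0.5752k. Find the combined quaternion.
0.49 - 0.7594i + 0.3136j + 0.2915k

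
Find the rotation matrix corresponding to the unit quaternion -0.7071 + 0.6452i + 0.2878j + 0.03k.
[[0.8325, 0.4138, -0.3683], [0.329, 0.1656, 0.9297], [0.4457, -0.8952, 0.0018]]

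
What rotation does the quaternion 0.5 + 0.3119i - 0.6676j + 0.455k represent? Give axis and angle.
axis = (0.3602, -0.7709, 0.5254), θ = 2π/3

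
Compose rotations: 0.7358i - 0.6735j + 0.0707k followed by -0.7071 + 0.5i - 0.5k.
-0.3326 - 0.857i + 0.073j - 0.3867k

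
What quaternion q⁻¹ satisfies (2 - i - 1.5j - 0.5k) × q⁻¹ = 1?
0.2667 + 0.1333i + 0.2j + 0.0667k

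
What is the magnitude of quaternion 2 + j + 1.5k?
2.693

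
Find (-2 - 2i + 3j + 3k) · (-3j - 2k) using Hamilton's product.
15 + 3i + 2j + 10k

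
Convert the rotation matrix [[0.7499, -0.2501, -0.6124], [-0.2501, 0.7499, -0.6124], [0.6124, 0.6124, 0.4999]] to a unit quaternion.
0.866 + 0.3536i - 0.3536j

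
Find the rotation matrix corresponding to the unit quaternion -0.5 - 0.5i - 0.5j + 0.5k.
[[0, 1, 0], [0, 0, -1], [-1, 0, 0]]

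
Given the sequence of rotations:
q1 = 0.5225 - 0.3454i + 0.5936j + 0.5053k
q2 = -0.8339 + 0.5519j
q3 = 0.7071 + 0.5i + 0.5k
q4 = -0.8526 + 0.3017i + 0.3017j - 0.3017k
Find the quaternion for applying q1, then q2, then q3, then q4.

q2 · q1 = -0.7633 + 0.5669i - 0.2066j - 0.2307k
q3 · q2 · q1 = -0.7078 + 0.1225i + 0.2527j - 0.6481k
q4 · q3 · q2 · q1 = 0.2947 - 0.4373i - 0.2704j + 0.8054k
0.2947 - 0.4373i - 0.2704j + 0.8054k


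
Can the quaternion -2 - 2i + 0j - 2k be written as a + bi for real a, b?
No. The quaternion -2 - 2i - 2k has j-coefficient y = 0 and k-coefficient z = -2, not both zero, so it does not lie in the complex subalgebra spanned by 1 and i.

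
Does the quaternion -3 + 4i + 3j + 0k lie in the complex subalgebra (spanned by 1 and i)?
No. The quaternion -3 + 4i + 3j has j-coefficient y = 3 and k-coefficient z = 0, not both zero, so it does not lie in the complex subalgebra spanned by 1 and i.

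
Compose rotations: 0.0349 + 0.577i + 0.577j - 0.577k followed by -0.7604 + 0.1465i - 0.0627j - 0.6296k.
-0.4382 - 0.0342i - 0.7197j + 0.5375k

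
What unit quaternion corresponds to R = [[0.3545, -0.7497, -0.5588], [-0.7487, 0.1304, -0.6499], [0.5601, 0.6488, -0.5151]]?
0.4924 + 0.6594i - 0.5681j + 0.0005k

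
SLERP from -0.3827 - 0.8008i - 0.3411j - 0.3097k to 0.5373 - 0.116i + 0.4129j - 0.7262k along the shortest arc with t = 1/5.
-0.5245 - 0.7208i - 0.4474j - 0.0719k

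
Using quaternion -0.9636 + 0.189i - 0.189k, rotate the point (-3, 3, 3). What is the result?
(-4.093, 2.571, 1.907)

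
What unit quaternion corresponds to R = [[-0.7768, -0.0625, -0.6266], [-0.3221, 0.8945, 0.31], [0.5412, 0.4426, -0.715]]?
-0.3173 - 0.1045i + 0.9201j + 0.2045k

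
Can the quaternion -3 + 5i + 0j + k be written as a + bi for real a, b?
No. The quaternion -3 + 5i + k has j-coefficient y = 0 and k-coefficient z = 1, not both zero, so it does not lie in the complex subalgebra spanned by 1 and i.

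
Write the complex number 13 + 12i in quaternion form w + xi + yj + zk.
13 + 12i + 0j + 0k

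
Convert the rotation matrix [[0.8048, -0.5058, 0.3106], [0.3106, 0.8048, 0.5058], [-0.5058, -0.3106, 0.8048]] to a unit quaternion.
0.9239 - 0.2209i + 0.2209j + 0.2209k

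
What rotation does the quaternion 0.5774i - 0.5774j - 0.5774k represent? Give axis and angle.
axis = (√3/3, -√3/3, -√3/3), θ = π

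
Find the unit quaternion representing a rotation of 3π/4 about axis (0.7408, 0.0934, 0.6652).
0.3827 + 0.6844i + 0.0863j + 0.6146k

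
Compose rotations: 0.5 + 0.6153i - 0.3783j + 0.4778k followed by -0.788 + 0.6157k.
-0.6882 - 0.2519i + 0.6769j - 0.0687k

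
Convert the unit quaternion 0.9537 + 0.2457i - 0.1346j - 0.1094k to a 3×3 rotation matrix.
[[0.9398, 0.1425, -0.3105], [-0.2748, 0.8553, -0.4392], [0.203, 0.4981, 0.843]]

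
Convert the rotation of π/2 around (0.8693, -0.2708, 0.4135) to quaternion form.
0.7071 + 0.6147i - 0.1915j + 0.2924k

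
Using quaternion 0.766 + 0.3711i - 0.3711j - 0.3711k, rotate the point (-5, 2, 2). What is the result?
(-3.347, 4.532, 1.121)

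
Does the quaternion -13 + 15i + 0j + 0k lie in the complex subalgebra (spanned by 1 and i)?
Yes. The quaternion -13 + 15i has j- and k-coefficients y = z = 0, so it lies in the complex subalgebra spanned by 1 and i.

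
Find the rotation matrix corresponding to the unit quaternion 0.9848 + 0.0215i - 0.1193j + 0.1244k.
[[0.9406, -0.2501, -0.2296], [0.2399, 0.9681, -0.072], [0.2403, 0.0127, 0.9706]]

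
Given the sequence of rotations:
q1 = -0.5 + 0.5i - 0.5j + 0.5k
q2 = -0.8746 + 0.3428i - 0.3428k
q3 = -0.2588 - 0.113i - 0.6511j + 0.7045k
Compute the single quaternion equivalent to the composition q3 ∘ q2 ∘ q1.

q2 · q1 = 0.4373 - 0.7801i + 0.0945j - 0.4373k
q3 · q2 · q1 = 0.1683 + 0.3706i - 0.9082j - 0.0974k
0.1683 + 0.3706i - 0.9082j - 0.0974k


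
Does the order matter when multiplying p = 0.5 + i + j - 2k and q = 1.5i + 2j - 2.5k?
Yes: pq = -8.5 + 2.25i + 0.5j - 0.75k ≠ -8.5 - 0.75i + 1.5j - 1.75k = qp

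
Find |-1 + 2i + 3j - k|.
√15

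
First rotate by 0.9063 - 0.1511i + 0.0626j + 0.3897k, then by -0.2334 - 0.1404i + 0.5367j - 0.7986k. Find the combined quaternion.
0.0449 + 0.1672i + 0.6472j - 0.7424k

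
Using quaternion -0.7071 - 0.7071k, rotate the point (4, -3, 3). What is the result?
(3, 4, 3)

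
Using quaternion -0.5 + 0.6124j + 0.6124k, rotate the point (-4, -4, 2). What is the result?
(-1.674, 2.95, -4.95)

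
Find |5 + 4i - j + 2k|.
√46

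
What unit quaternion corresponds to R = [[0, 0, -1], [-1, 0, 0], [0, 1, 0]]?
-0.5 - 0.5i + 0.5j + 0.5k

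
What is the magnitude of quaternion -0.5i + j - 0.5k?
1.225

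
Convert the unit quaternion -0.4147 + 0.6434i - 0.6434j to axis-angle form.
axis = (√2/2, -√2/2, 0), θ = 229°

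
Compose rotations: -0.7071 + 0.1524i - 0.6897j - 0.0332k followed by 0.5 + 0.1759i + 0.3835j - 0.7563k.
-0.141 - 0.5825i - 0.7254j + 0.3384k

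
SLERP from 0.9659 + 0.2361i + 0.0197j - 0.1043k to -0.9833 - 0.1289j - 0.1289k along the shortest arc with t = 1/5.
0.9791 + 0.1903i + 0.0422j - 0.0578k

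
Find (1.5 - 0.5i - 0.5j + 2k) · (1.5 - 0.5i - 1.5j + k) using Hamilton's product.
-0.75 + i - 3.5j + 5k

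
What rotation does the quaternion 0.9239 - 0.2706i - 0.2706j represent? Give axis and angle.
axis = (-√2/2, -√2/2, 0), θ = π/4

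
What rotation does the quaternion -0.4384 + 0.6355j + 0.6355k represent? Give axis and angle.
axis = (0, √2/2, √2/2), θ = 232°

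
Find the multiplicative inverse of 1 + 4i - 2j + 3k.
0.0333 - 0.1333i + 0.0667j - 0.1k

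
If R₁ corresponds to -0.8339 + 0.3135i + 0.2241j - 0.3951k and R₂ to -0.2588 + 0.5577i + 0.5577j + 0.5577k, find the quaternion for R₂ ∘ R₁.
0.1363 - 0.8915i - 0.1279j - 0.4127k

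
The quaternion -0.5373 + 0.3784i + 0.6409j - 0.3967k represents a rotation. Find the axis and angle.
axis = (0.4487, 0.7599, -0.4704), θ = 245°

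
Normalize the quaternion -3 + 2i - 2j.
-0.7276 + 0.4851i - 0.4851j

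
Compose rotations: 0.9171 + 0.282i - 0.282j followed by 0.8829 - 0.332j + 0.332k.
0.7161 + 0.3426i - 0.4598j + 0.3981k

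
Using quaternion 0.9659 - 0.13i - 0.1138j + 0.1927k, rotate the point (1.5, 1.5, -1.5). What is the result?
(1.241, 1.63, -1.598)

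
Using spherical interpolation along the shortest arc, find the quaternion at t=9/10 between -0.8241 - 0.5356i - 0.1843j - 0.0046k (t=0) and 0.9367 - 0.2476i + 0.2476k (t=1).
-0.9586 + 0.1676i - 0.021j - 0.2291k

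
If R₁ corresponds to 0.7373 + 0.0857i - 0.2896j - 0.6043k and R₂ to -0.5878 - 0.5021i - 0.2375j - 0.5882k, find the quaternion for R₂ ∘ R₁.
-0.8146 - 0.4474i - 0.3587j + 0.0873k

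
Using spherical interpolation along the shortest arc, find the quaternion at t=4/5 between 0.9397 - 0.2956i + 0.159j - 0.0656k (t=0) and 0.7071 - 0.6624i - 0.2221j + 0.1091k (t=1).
0.7786 - 0.6051i - 0.148j + 0.0754k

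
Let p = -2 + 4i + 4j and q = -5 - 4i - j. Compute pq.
30 - 12i - 18j + 12k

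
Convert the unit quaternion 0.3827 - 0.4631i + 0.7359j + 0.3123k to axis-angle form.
axis = (-0.5013, 0.7965, 0.338), θ = 3π/4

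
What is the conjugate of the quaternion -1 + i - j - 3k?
-1 - i + j + 3k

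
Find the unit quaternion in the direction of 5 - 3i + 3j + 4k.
0.6509 - 0.3906i + 0.3906j + 0.5208k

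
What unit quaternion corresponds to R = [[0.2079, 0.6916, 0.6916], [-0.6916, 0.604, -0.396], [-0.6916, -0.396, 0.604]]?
0.7772 + 0.445j - 0.445k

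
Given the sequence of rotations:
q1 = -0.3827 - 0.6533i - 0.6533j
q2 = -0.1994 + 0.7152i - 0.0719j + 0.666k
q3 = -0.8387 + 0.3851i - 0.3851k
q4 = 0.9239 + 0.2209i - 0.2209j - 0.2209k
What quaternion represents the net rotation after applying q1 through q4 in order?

q2 · q1 = 0.4966 + 0.2917i - 0.2773j - 0.7691k
q3 · q2 · q1 = -0.825 - 0.1602i + 0.4164j + 0.347k
q4 · q3 · q2 · q1 = -0.5582 - 0.3149i + 0.5257j + 0.5594k
-0.5582 - 0.3149i + 0.5257j + 0.5594k


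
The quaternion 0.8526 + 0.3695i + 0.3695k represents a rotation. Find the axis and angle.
axis = (√2/2, 0, √2/2), θ = 63°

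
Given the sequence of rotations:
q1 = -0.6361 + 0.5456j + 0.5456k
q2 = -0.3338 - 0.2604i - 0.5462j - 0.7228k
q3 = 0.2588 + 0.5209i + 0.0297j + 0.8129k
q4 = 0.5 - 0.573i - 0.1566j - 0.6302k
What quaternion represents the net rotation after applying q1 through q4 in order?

q2 · q1 = 0.9047 + 0.262i + 0.3074j + 0.1356k
q3 · q2 · q1 = -0.0217 + 0.2932i + 0.2488j + 0.9229k
q4 · q3 · q2 · q1 = 0.7777 + 0.1713i + 0.4718j + 0.3785k
0.7777 + 0.1713i + 0.4718j + 0.3785k


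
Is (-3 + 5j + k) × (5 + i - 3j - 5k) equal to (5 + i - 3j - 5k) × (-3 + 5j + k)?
No: pq = 5 - 25i + 35j + 15k ≠ 5 + 19i + 33j + 25k = qp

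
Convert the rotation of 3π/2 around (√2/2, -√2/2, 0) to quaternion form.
-0.7071 + 0.5i - 0.5j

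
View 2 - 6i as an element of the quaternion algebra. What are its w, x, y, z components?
2 - 6i + 0j + 0k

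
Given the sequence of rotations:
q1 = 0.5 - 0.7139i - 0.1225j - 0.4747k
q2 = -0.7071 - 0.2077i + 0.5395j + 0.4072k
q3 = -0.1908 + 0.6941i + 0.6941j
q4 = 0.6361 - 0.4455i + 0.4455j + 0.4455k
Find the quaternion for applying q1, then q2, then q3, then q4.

q2 · q1 = -0.2424 + 0.1947i - 0.0329j + 0.9499k
q3 · q2 · q1 = -0.0661 + 0.4539i - 0.8213j - 0.3392k
q4 · q3 · q2 · q1 = 0.6772 + 0.5329i - 0.5008j - 0.0815k
0.6772 + 0.5329i - 0.5008j - 0.0815k


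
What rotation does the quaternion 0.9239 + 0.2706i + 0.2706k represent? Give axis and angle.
axis = (√2/2, 0, √2/2), θ = π/4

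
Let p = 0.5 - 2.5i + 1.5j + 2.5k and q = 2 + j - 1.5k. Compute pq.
3.25 - 9.75i - 0.25j + 1.75k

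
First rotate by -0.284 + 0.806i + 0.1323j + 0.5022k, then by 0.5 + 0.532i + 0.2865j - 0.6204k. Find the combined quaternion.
-0.2971 + 0.4779i - 0.7824j + 0.2668k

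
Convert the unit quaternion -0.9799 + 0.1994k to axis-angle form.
axis = (0, 0, 1), θ = 337°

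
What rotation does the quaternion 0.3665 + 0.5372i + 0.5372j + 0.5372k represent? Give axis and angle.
axis = (√3/3, √3/3, √3/3), θ = 137°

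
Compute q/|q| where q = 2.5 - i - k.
0.8704 - 0.3482i - 0.3482k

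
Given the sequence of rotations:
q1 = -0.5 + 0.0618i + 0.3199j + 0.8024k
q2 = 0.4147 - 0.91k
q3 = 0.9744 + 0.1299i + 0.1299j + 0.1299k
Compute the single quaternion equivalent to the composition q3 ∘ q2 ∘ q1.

q2 · q1 = 0.5228 + 0.3167i + 0.0764j + 0.7878k
q3 · q2 · q1 = 0.356 + 0.4689i + 0.0812j + 0.8043k
0.356 + 0.4689i + 0.0812j + 0.8043k


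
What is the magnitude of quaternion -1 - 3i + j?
√11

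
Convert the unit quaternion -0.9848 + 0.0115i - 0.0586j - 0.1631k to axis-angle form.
axis = (0.0662, -0.3374, -0.939), θ = 340°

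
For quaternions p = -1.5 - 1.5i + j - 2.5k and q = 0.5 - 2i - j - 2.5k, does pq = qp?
No: pq = -9 - 2.75i + 3.25j + 6k ≠ -9 + 7.25i + 0.75j - k = qp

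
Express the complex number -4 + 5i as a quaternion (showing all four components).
-4 + 5i + 0j + 0k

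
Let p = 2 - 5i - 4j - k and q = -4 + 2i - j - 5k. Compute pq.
-7 + 43i - 13j + 7k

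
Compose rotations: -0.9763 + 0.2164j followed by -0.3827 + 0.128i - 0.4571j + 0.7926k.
0.4725 - 0.2965i + 0.3635j - 0.7461k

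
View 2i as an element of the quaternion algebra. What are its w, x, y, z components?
0 + 2i + 0j + 0k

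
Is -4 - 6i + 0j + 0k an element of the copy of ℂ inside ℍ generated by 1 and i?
Yes. The quaternion -4 - 6i has j- and k-coefficients y = z = 0, so it lies in the complex subalgebra spanned by 1 and i.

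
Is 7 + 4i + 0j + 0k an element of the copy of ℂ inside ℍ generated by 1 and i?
Yes. The quaternion 7 + 4i has j- and k-coefficients y = z = 0, so it lies in the complex subalgebra spanned by 1 and i.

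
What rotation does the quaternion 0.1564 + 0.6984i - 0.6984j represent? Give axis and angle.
axis = (√2/2, -√2/2, 0), θ = 162°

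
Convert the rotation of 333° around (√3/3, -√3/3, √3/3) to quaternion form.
-0.9724 + 0.1348i - 0.1348j + 0.1348k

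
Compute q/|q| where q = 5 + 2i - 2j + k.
0.8575 + 0.343i - 0.343j + 0.1715k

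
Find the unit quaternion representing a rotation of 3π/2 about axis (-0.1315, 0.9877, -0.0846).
-0.7071 - 0.093i + 0.6984j - 0.0598k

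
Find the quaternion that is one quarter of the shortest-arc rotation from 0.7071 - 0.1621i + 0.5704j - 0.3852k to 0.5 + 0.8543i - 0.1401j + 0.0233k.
0.8078 + 0.1599i + 0.4581j - 0.3348k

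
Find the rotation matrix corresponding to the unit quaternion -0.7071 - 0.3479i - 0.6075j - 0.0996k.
[[0.242, 0.2818, 0.9284], [0.5636, 0.7381, -0.371], [-0.7898, 0.613, 0.0198]]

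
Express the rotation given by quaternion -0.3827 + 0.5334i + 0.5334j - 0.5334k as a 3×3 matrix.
[[-0.1381, 0.1608, -0.9773], [0.9773, -0.1381, -0.1608], [-0.1608, -0.9773, -0.1381]]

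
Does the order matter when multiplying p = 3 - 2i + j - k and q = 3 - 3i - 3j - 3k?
Yes: pq = 3 - 21i - 9j - 3k ≠ 3 - 9i - 3j - 21k = qp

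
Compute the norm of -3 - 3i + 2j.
√22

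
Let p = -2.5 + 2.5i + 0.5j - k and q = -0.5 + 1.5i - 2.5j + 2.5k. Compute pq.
1.25 - 6.25i - 1.75j - 12.75k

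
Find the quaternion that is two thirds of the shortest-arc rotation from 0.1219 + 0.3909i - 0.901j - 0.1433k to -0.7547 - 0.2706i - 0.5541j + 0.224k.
-0.5436 - 0.0437i - 0.8303j + 0.1147k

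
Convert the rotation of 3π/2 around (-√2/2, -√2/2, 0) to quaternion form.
-0.7071 - 0.5i - 0.5j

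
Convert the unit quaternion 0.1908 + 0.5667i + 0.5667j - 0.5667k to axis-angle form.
axis = (√3/3, √3/3, -√3/3), θ = 158°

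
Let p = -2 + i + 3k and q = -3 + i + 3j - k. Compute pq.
8 - 14i - 2j - 4k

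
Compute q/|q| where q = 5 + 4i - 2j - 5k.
0.5976 + 0.4781i - 0.239j - 0.5976k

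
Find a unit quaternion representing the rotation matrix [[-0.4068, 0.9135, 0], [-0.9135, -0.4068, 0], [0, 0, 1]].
0.5446 - 0.8387k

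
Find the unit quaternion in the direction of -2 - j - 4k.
-0.4364 - 0.2182j - 0.8729k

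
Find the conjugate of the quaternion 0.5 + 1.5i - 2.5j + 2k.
0.5 - 1.5i + 2.5j - 2k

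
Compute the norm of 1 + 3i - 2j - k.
√15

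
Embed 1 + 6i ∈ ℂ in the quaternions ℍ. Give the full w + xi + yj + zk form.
1 + 6i + 0j + 0k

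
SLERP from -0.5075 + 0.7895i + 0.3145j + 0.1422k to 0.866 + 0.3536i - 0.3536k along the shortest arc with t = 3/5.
-0.9132 + 0.1543i + 0.1664j + 0.3385k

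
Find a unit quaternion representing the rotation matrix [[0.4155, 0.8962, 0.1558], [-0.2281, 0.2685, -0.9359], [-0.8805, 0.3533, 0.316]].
0.7071 + 0.4558i + 0.3664j - 0.3975k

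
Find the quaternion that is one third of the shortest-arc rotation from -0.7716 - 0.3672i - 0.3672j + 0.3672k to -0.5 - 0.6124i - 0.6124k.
-0.7969 - 0.5341i - 0.2808j + 0.0275k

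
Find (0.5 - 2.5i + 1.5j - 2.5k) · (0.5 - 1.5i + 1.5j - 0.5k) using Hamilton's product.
-7 + i + 4j - 3k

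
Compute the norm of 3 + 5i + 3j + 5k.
√68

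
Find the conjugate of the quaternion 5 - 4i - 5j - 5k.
5 + 4i + 5j + 5k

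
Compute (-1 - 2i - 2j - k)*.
-1 + 2i + 2j + k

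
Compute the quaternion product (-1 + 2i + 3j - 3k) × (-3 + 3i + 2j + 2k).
-3 + 3i - 24j + 2k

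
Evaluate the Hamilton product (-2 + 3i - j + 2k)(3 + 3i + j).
-14 + i + j + 12k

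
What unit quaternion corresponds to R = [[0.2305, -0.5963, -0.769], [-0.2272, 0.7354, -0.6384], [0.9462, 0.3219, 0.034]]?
0.7071 + 0.3395i - 0.6064j + 0.1305k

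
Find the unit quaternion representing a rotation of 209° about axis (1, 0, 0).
-0.2504 + 0.9681i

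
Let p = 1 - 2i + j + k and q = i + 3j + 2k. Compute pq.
-3 + 8j - 5k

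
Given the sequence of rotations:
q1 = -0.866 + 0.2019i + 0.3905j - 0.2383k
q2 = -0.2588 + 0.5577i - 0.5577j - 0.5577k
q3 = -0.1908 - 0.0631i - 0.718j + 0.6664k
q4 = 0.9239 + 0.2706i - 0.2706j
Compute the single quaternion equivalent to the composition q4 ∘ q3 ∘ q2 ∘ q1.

q2 · q1 = 0.1964 - 0.1845i + 0.4022j + 0.875k
q3 · q2 · q1 = -0.3434 - 0.8735i - 0.2855j - 0.1939k
q4 · q3 · q2 · q1 = -0.1582 - 0.8475i - 0.1184j - 0.4928k
-0.1582 - 0.8475i - 0.1184j - 0.4928k


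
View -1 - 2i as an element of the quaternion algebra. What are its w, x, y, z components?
-1 - 2i + 0j + 0k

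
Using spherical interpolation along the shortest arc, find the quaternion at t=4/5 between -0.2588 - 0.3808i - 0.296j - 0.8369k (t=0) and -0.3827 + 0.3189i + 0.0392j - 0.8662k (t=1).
-0.3765 + 0.1809i - 0.0332j - 0.908k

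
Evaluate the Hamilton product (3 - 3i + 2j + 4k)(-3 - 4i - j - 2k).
-11 - 3i - 31j - 7k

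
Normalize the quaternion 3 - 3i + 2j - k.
0.6255 - 0.6255i + 0.417j - 0.2085k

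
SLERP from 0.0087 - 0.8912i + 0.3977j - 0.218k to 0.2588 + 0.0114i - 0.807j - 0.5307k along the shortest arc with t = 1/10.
-0.0274 - 0.8583i + 0.494j - 0.1361k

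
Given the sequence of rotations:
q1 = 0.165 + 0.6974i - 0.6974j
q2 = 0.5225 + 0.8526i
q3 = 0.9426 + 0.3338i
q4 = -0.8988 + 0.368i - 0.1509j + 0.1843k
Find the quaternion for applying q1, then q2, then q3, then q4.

q2 · q1 = -0.5084 + 0.5051i - 0.3644j - 0.5946k
q3 · q2 · q1 = -0.6478 + 0.3064i - 0.145j - 0.6821k
q4 · q3 · q2 · q1 = 0.5733 - 0.3841i + 0.5356j + 0.4866k
0.5733 - 0.3841i + 0.5356j + 0.4866k


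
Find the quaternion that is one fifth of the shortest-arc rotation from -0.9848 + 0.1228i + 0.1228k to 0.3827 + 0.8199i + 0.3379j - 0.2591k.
-0.9746 - 0.1055i - 0.0884j + 0.1768k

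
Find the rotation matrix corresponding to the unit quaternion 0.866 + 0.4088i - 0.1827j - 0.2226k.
[[0.8341, 0.2362, -0.4984], [-0.5349, 0.5667, -0.6267], [0.1344, 0.7894, 0.599]]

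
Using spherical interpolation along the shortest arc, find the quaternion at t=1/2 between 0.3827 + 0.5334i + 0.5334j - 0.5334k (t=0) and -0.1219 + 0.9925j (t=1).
0.1514 + 0.3097i + 0.8861j - 0.3097k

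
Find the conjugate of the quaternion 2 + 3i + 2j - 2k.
2 - 3i - 2j + 2k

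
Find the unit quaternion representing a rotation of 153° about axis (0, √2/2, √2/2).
0.2334 + 0.6876j + 0.6876k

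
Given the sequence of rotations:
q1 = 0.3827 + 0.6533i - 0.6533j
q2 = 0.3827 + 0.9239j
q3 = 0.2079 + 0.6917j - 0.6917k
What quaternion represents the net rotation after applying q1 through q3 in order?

q2 · q1 = 0.75 + 0.25i + 0.1036j - 0.6036k
q3 · q2 · q1 = -0.3332 - 0.2939i + 0.3674j - 0.8172k
-0.3332 - 0.2939i + 0.3674j - 0.8172k


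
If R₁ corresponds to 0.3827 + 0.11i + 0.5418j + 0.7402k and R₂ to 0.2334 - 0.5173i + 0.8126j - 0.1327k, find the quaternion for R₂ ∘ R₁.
-0.1958 + 0.5011i + 0.8057j - 0.2477k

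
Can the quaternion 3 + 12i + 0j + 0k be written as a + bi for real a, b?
Yes. The quaternion 3 + 12i has j- and k-coefficients y = z = 0, so it lies in the complex subalgebra spanned by 1 and i.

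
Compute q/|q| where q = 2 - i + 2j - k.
0.6325 - 0.3162i + 0.6325j - 0.3162k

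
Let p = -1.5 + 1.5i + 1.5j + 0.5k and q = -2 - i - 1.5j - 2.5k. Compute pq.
8 - 4.5i + 2.5j + 2k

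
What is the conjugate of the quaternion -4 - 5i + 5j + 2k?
-4 + 5i - 5j - 2k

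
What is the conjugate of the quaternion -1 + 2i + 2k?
-1 - 2i - 2k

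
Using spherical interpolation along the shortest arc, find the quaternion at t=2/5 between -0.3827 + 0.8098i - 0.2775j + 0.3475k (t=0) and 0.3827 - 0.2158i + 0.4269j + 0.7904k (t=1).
-0.4965 + 0.7296i - 0.4407j - 0.164k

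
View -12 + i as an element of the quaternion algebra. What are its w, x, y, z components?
-12 + i + 0j + 0k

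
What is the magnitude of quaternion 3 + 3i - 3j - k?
√28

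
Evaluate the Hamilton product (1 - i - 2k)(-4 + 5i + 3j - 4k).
-7 + 15i - 11j + k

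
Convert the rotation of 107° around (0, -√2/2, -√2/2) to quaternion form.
0.5948 - 0.5684j - 0.5684k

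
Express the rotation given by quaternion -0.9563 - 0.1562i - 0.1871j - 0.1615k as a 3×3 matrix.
[[0.8778, -0.2504, 0.4083], [0.3673, 0.899, -0.2383], [-0.3074, 0.3592, 0.8812]]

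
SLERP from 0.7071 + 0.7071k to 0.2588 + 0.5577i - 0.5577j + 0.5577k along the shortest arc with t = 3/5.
0.4948 + 0.3704i - 0.3704j + 0.6934k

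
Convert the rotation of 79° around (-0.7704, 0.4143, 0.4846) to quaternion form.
0.7716 - 0.49i + 0.2635j + 0.3082k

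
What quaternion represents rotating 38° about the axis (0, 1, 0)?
0.9455 + 0.3256j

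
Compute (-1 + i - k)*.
-1 - i + k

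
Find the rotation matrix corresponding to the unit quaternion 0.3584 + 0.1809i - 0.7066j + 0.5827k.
[[-0.6776, -0.6733, -0.2957], [0.162, 0.2555, -0.9531], [0.7173, -0.6938, -0.064]]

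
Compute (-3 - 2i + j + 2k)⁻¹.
-0.1667 + 0.1111i - 0.0556j - 0.1111k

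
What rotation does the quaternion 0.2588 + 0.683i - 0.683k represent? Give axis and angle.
axis = (√2/2, 0, -√2/2), θ = 5π/6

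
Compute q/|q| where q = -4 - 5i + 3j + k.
-0.5601 - 0.7001i + 0.4201j + 0.14k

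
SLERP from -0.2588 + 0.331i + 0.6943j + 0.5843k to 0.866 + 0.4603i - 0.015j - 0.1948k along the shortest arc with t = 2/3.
-0.817 - 0.223i + 0.3251j + 0.4209k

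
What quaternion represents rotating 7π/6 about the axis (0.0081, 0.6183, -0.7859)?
-0.2588 + 0.0078i + 0.5972j - 0.7591k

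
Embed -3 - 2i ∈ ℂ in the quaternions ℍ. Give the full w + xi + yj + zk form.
-3 - 2i + 0j + 0k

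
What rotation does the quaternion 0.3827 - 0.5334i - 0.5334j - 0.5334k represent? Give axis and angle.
axis = (-√3/3, -√3/3, -√3/3), θ = 3π/4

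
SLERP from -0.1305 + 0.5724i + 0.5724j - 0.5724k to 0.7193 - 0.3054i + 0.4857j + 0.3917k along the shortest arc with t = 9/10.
-0.7094 + 0.3727i - 0.3877j - 0.4556k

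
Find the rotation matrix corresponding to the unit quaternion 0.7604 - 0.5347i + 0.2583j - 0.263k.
[[0.7282, 0.1237, 0.6741], [-0.6762, 0.2899, 0.6773], [-0.1116, -0.949, 0.2948]]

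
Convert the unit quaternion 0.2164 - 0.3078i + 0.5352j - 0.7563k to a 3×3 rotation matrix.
[[-0.7169, -0.0021, 0.6972], [-0.6568, -0.3335, -0.6763], [0.2339, -0.9428, 0.2376]]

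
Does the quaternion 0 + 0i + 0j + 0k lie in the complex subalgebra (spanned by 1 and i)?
Yes. The quaternion 0 has j- and k-coefficients y = z = 0, so it lies in the complex subalgebra spanned by 1 and i.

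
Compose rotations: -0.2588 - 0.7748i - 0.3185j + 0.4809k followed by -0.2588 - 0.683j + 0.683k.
-0.479 + 0.0896i - 0.27j - 0.8304k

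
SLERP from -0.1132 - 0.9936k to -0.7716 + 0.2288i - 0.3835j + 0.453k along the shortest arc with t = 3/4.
0.6125 - 0.1923i + 0.3223j - 0.6957k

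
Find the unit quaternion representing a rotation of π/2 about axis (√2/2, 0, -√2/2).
0.7071 + 0.5i - 0.5k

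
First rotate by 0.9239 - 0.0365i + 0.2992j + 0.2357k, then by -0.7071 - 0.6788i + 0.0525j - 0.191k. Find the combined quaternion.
-0.6488 - 0.5318i + 0.0039j - 0.5443k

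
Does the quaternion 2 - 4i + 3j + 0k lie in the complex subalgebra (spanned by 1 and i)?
No. The quaternion 2 - 4i + 3j has j-coefficient y = 3 and k-coefficient z = 0, not both zero, so it does not lie in the complex subalgebra spanned by 1 and i.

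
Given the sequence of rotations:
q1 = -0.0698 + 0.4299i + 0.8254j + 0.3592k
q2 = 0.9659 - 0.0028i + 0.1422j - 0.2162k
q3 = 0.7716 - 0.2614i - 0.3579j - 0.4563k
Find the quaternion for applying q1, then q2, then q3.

q2 · q1 = -0.1059 + 0.645i + 0.6954j + 0.2986k
q3 · q2 · q1 = 0.472 + 0.7358i + 0.3582j + 0.3278k
0.472 + 0.7358i + 0.3582j + 0.3278k


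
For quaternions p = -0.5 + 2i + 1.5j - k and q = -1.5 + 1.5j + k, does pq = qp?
No: pq = -0.5 - 5j + 4k ≠ -0.5 - 6i - j - 2k = qp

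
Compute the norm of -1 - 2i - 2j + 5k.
√34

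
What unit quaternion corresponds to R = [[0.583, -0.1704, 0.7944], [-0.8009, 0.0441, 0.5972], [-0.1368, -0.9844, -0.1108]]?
0.6157 - 0.6422i + 0.3781j - 0.256k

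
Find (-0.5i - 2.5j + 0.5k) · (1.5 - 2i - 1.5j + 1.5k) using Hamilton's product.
-5.5 - 3.75i - 4j - 3.5k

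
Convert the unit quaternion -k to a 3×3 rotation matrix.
[[-1, 0, 0], [0, -1, 0], [0, 0, 1]]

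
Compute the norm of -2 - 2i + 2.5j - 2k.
4.272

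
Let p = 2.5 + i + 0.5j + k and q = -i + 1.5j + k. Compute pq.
-0.75 - 3.5i + 1.75j + 4.5k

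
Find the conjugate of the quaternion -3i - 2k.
3i + 2k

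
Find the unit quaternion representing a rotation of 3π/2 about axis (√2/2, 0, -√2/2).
-0.7071 + 0.5i - 0.5k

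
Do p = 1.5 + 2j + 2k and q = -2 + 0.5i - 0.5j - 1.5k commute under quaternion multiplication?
No: pq = 1 - 1.25i - 3.75j - 7.25k ≠ 1 + 2.75i - 5.75j - 5.25k = qp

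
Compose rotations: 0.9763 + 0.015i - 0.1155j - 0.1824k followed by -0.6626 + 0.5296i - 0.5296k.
-0.7514 + 0.4459i + 0.1652j - 0.4574k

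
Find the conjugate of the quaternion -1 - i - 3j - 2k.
-1 + i + 3j + 2k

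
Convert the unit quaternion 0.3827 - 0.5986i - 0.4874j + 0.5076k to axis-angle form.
axis = (-0.6479, -0.5276, 0.5494), θ = 3π/4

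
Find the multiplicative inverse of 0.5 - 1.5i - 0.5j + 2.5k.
0.0556 + 0.1667i + 0.0556j - 0.2778k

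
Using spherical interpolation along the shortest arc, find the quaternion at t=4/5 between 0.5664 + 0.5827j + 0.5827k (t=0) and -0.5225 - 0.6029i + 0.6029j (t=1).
-0.3207 - 0.5654i + 0.7396j + 0.1742k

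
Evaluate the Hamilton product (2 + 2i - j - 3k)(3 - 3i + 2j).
14 + 6i + 10j - 8k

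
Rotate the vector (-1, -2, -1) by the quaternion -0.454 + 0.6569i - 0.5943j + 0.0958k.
(0.447, 0.148, 2.404)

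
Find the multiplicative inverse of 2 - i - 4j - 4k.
0.0541 + 0.027i + 0.1081j + 0.1081k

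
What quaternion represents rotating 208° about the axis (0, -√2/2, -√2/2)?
-0.2419 - 0.6861j - 0.6861k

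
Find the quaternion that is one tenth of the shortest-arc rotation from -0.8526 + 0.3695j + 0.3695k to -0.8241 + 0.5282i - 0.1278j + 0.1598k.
-0.8738 + 0.0584i + 0.325j + 0.3569k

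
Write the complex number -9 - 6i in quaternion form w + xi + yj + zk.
-9 - 6i + 0j + 0k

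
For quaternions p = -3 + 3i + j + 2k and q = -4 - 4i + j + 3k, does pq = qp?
No: pq = 17 + i - 24j - 10k ≠ 17 - i + 10j - 24k = qp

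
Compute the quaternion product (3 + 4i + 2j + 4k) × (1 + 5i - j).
-15 + 23i + 19j - 10k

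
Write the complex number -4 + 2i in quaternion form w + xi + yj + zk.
-4 + 2i + 0j + 0k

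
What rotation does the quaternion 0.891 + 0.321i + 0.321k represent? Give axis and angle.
axis = (√2/2, 0, √2/2), θ = 54°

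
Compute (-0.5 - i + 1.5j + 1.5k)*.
-0.5 + i - 1.5j - 1.5k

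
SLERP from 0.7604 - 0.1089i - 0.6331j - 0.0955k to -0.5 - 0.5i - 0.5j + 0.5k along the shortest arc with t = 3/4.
0.7355 + 0.4138i + 0.2198j - 0.4894k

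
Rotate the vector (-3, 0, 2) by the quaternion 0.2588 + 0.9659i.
(-3, -1, -1.732)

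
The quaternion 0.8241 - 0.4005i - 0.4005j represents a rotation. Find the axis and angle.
axis = (-√2/2, -√2/2, 0), θ = 69°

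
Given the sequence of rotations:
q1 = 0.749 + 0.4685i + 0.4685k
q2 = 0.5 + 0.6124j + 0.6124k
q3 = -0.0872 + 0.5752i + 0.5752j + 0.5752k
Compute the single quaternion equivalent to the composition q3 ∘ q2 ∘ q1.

q2 · q1 = 0.0876 + 0.5212i + 0.7456j + 0.406k
q3 · q2 · q1 = -0.9698 - 0.1904i + 0.0516j + 0.1441k
-0.9698 - 0.1904i + 0.0516j + 0.1441k


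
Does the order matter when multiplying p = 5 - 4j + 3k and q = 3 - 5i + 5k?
Yes: pq = -45i - 27j + 14k ≠ -5i + 3j + 54k = qp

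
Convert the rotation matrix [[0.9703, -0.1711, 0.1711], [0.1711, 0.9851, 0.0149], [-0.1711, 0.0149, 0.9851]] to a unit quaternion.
0.9925 + 0.0862j + 0.0862k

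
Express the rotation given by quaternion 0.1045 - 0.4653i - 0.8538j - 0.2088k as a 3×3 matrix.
[[-0.5451, 0.8382, 0.0159], [0.7509, 0.4798, 0.4538], [0.3728, 0.2593, -0.891]]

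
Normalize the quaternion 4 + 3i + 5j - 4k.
0.4924 + 0.3693i + 0.6155j - 0.4924k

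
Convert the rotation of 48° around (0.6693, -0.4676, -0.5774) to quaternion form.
0.9135 + 0.2722i - 0.1902j - 0.2348k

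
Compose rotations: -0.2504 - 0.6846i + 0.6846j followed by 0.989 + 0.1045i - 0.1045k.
-0.1761 - 0.6317i + 0.7486j + 0.0977k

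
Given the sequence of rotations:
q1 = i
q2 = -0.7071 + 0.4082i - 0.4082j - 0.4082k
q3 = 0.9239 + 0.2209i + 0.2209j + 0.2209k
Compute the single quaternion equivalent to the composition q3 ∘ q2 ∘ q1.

q2 · q1 = -0.4082 - 0.7071i - 0.4082j + 0.4082k
q3 · q2 · q1 = -0.2209 - 0.5631i - 0.7137j + 0.353k
-0.2209 - 0.5631i - 0.7137j + 0.353k


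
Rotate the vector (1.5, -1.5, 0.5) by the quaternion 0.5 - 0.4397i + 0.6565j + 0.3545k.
(1.4, -0.425, -1.615)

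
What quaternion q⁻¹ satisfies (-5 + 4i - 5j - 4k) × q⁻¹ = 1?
-0.061 - 0.0488i + 0.061j + 0.0488k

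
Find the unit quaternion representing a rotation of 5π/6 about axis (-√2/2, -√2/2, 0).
0.2588 - 0.683i - 0.683j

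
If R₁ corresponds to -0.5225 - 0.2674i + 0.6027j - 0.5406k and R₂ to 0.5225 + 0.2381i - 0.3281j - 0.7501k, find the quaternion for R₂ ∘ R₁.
-0.4171 + 0.3653i + 0.8156j + 0.1652k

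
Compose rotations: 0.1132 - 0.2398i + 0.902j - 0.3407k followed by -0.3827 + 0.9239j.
-0.8767 - 0.223i - 0.2406j + 0.3519k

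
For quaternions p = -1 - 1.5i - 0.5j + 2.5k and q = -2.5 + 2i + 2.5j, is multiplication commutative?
No: pq = 6.75 - 4.5i + 3.75j - 9k ≠ 6.75 + 8i - 6.25j - 3.5k = qp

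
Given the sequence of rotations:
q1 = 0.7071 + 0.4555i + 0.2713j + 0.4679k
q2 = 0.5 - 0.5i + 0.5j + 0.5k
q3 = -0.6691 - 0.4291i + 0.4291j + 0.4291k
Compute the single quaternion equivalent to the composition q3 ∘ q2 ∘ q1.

q2 · q1 = 0.2117 - 0.0275i + 0.9509j + 0.2241k
q3 · q2 · q1 = -0.6576 - 0.3843i - 0.461j - 0.4553k
-0.6576 - 0.3843i - 0.461j - 0.4553k


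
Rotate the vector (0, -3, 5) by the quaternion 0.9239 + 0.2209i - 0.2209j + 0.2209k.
(-0.036, -4.943, 3.092)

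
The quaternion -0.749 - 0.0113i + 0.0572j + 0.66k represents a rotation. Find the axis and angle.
axis = (-0.0171, 0.0863, 0.9961), θ = 277°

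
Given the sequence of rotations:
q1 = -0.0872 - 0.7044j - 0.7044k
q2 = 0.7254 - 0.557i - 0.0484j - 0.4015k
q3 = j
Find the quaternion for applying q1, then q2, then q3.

q2 · q1 = -0.3802 - 0.2002i - 0.8991j - 0.0836k
q3 · q2 · q1 = 0.8991 - 0.0836i - 0.3802j + 0.2002k
0.8991 - 0.0836i - 0.3802j + 0.2002k


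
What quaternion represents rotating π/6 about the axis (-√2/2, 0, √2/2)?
0.9659 - 0.183i + 0.183k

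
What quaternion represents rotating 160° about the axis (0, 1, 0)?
0.1736 + 0.9848j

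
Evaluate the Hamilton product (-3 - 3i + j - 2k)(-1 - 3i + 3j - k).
-11 + 17i - 7j - k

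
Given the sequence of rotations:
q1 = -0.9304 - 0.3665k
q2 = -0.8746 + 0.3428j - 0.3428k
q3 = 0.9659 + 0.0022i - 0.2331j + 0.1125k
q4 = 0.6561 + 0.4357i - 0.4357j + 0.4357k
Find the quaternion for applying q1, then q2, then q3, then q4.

q2 · q1 = 0.6881 - 0.1256i - 0.3189j + 0.6395k
q3 · q2 · q1 = 0.5186 - 0.233i - 0.484j + 0.6651k
q4 · q3 · q2 · q1 = -0.0589 - 0.0058i - 0.9348j + 0.3499k
-0.0589 - 0.0058i - 0.9348j + 0.3499k


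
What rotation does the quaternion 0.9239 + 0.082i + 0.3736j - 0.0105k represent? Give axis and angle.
axis = (0.2143, 0.9764, -0.0274), θ = π/4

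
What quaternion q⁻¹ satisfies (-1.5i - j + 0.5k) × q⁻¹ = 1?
0.4286i + 0.2857j - 0.1429k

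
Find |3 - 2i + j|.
√14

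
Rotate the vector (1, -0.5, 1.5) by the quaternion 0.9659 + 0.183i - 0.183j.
(0.436, -1.064, 1.476)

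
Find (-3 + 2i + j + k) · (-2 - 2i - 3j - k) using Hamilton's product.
14 + 4i + 7j - 3k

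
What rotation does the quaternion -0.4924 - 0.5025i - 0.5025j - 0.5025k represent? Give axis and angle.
axis = (-√3/3, -√3/3, -√3/3), θ = 239°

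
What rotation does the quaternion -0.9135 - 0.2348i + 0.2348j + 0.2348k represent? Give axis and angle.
axis = (-√3/3, √3/3, √3/3), θ = 312°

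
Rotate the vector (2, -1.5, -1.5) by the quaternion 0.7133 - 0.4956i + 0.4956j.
(0.694, -2.806, -0.38)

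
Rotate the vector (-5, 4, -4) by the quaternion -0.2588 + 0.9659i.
(-5, -5.464, 1.464)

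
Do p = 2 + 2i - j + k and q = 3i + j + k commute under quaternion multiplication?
No: pq = -6 + 4i + 3j + 7k ≠ -6 + 8i + j - 3k = qp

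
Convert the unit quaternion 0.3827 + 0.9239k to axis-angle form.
axis = (0, 0, 1), θ = 3π/4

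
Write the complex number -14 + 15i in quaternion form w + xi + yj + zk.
-14 + 15i + 0j + 0k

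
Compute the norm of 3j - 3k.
√18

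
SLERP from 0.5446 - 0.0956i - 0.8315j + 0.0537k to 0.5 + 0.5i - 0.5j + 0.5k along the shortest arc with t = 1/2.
0.5721 + 0.2215i - 0.7292j + 0.3032k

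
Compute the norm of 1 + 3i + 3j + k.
√20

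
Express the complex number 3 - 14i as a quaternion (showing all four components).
3 - 14i + 0j + 0k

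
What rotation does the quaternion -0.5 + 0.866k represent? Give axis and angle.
axis = (0, 0, 1), θ = 4π/3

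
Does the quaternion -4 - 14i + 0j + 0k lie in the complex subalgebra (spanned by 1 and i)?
Yes. The quaternion -4 - 14i has j- and k-coefficients y = z = 0, so it lies in the complex subalgebra spanned by 1 and i.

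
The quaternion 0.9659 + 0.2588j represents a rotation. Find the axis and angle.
axis = (0, 1, 0), θ = π/6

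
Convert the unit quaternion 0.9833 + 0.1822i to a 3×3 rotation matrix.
[[1, 0, 0], [0, 0.9336, -0.3583], [0, 0.3583, 0.9336]]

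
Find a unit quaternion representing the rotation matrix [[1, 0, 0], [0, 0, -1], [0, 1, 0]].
0.7071 + 0.7071i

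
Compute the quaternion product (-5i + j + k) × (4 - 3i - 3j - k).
-11 - 18i - 4j + 22k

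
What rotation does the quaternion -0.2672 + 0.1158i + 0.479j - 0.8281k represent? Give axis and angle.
axis = (0.1202, 0.4971, -0.8593), θ = 211°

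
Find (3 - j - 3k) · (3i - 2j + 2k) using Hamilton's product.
4 + i - 15j + 9k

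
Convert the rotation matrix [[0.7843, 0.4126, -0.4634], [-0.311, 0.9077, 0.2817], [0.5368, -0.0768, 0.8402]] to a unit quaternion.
0.9397 - 0.0954i - 0.2661j - 0.1925k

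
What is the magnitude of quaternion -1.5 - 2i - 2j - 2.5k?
4.062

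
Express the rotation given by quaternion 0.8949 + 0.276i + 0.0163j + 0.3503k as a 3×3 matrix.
[[0.754, -0.618, 0.2225], [0.636, 0.6022, -0.4826], [0.1642, 0.5054, 0.8471]]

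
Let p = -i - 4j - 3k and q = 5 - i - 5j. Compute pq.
-21 - 20i - 17j - 14k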